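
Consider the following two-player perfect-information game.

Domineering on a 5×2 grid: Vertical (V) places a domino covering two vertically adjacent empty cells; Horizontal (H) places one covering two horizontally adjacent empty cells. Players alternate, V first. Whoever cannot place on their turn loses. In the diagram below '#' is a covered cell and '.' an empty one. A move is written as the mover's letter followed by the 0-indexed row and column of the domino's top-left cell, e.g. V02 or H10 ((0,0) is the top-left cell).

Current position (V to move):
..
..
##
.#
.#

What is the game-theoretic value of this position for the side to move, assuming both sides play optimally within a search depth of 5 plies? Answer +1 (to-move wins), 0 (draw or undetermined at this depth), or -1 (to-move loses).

[../../##/.#/.#] V move#1: V00:+1/#./#./##/.#/.#*, V01:+1/.#/.#/##/.#/.#, V30:-1/../../##/##/##
[#./#./##/.#/.#] end (terminal -1, H#2); searched ../../##/.#/.# to 5

value(../../##/.#/.#, V) = +1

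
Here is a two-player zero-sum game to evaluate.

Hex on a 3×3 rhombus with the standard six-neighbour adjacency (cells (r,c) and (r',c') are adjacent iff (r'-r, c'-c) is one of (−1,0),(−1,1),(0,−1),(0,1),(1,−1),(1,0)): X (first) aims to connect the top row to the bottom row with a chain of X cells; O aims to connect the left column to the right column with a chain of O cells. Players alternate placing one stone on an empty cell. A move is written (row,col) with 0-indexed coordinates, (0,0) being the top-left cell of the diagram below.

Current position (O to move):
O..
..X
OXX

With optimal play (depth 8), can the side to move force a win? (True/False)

O winning at [O../..X/OXX]: True

p1 O@[O../..X/OXX]: (0,1)[OO./..X/OXX]-1 (0,2)[O.O/..X/OXX]+1* (1,0)[O../O.X/OXX]-1 (1,1)[O../.OX/OXX]-1
p2 X@[O.O/..X/OXX]: (0,1)[OXO/..X/OXX]-1* (1,0)[O.O/X.X/OXX]-1 (1,1)[O.O/.XX/OXX]-1
p3 O@[OXO/..X/OXX]: (1,0)[OXO/O.X/OXX]-1 (1,1)[OXO/.OX/OXX]+1*
p4 X@[OXO/.OX/OXX] terminal -1; root [O../..X/OXX] d8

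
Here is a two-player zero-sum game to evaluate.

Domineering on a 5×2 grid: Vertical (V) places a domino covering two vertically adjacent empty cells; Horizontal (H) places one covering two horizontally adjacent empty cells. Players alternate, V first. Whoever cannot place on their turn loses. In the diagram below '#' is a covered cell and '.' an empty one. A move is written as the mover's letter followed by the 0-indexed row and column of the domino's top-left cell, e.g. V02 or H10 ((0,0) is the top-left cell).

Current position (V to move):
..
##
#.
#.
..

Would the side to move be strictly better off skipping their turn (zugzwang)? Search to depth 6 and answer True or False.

zugzwang(../##/#./#./.., V) = False

ply 1, V at ../##/#./#./.. | V21=-1→../##/##/##/..*; V31=-1→../##/#./##/.#
ply 2, H at ../##/##/##/.. | H00=+1→##/##/##/##/..*; H40=+1→../##/##/##/##
ply 3: ##/##/##/##/.. is terminal -1 (V); from ../##/#./#./.. depth 6
pass branch (H moves first from the same position):
  | ply 1, H at ../##/#./#./.. | H00=-1→##/##/#./#./..; H40=+1→../##/#./#./##*
  | ply 2, V at ../##/#./#./## | V21=-1→../##/##/##/##*
  | ply 3, H at ../##/##/##/## | H00=+1→##/##/##/##/##*
  | ply 4: ##/##/##/##/## is terminal -1 (V); from ../##/#./#./.. depth 6
V moving scores -1; V passing scores -1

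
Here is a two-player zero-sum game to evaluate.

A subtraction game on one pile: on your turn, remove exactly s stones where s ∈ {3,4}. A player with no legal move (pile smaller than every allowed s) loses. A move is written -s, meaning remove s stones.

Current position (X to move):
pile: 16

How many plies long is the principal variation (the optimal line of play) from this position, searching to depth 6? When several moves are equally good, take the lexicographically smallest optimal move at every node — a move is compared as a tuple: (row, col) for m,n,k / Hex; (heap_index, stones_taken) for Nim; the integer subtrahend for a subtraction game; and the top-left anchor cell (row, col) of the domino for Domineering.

ply 1, X at 16 | -3=-1→13*; -4=-1→12
ply 2, O at 13 | -3=-1→10; -4=+1→9*
ply 3, X at 9 | -3=-1→6*; -4=-1→5
ply 4, O at 6 | -3=-1→3; -4=+1→2*
ply 5: 2 is terminal -1 (X); from 16 depth 6

PV length from [16]: 4 plies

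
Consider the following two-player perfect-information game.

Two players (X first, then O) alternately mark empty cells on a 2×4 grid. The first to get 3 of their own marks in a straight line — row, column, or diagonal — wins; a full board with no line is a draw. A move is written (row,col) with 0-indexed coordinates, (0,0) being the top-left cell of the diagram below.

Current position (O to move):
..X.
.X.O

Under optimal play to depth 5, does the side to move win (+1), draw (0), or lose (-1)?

value(..X./.X.O, O) = 0

[..X./.X.O] O move#1: (0,0):+0/O.X./.X.O*, (0,1):+0/.OX./.X.O, (0,3):+0/..XO/.X.O, (1,0):-1/..X./OX.O, (1,2):-1/..X./.XOO
[O.X./.X.O] X move#2: (0,1):+0/OXX./.X.O*, (0,3):+0/O.XX/.X.O, (1,0):+0/O.X./XX.O, (1,2):+0/O.X./.XXO
[OXX./.X.O] O move#3: (0,3):+0/OXXO/.X.O*, (1,0):-1/OXX./OX.O, (1,2):-1/OXX./.XOO
[OXXO/.X.O] X move#4: (1,0):+0/OXXO/XX.O*, (1,2):+0/OXXO/.XXO
[OXXO/XX.O] O move#5: (1,2):+0/OXXO/XXOO*
[OXXO/XXOO] end (terminal +0, X#6); searched ..X./.X.O to 5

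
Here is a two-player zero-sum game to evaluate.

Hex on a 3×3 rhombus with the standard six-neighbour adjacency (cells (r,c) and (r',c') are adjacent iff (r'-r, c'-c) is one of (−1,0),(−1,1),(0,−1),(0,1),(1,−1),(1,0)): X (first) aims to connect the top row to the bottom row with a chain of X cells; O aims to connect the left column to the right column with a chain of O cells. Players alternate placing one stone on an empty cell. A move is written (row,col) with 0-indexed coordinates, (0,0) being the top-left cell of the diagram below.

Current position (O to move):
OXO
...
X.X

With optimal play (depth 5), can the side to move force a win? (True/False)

O winning at [OXO/.../X.X]: False

[OXO/.../X.X] O move#1: (1,0):-1/OXO/O../X.X*, (1,1):-1/OXO/.O./X.X, (1,2):-1/OXO/..O/X.X, (2,1):-1/OXO/.../XOX
[OXO/O../X.X] X move#2: (1,1):+1/OXO/OX./X.X*, (1,2):-1/OXO/O.X/X.X, (2,1):-1/OXO/O../XXX
[OXO/OX./X.X] end (terminal -1, O#3); searched OXO/.../X.X to 5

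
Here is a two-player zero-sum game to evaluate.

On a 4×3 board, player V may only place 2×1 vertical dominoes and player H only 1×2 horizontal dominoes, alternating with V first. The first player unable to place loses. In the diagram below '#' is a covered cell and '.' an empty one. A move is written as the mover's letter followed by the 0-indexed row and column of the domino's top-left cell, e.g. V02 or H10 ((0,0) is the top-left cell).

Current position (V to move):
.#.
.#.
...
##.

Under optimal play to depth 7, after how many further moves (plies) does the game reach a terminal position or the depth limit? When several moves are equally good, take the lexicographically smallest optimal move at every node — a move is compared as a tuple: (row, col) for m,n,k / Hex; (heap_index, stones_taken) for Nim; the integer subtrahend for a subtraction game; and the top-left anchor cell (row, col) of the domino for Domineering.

PV length from [.#./.#./.../##.]: 3 plies

ply 1, V at .#./.#./.../##. | V00=+1→##./##./.../##.*; V02=+1→.##/.##/.../##.; V10=+1→.#./##./#../##.; V12=+1→.#./.##/..#/##.; V22=+1→.#./.#./..#/###
ply 2, H at ##./##./.../##. | H20=-1→##./##./##./##.*; H21=-1→##./##./.##/##.
ply 3, V at ##./##./##./##. | V02=+1→###/###/##./##.*; V12=+1→##./###/###/##.; V22=+1→##./##./###/###
ply 4: ###/###/##./##. is terminal -1 (H); from .#./.#./.../##. depth 7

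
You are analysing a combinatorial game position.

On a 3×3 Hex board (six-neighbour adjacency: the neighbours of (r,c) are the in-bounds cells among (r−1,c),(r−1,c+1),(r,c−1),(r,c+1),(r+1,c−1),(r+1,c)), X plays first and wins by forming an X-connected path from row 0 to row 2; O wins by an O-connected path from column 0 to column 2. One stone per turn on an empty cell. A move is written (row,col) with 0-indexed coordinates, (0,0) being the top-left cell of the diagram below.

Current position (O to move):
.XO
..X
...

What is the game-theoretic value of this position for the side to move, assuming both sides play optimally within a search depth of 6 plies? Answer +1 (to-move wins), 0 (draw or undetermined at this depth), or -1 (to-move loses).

value(.XO/..X/..., O) = +1

p1 O@[.XO/..X/...]: (0,0)[OXO/..X/...]-1 (1,0)[.XO/O.X/...]-1 (1,1)[.XO/.OX/...]+1* (2,0)[.XO/..X/O..]-1 (2,1)[.XO/..X/.O.]-1 (2,2)[.XO/..X/..O]-1
p2 X@[.XO/.OX/...]: (0,0)[XXO/.OX/...]-1* (1,0)[.XO/XOX/...]-1 (2,0)[.XO/.OX/X..]-1 (2,1)[.XO/.OX/.X.]-1 (2,2)[.XO/.OX/..X]-1
p3 O@[XXO/.OX/...]: (1,0)[XXO/OOX/...]+1* (2,0)[XXO/.OX/O..]+1 (2,1)[XXO/.OX/.O.]+1 (2,2)[XXO/.OX/..O]+1
p4 X@[XXO/OOX/...] terminal -1; root [.XO/..X/...] d6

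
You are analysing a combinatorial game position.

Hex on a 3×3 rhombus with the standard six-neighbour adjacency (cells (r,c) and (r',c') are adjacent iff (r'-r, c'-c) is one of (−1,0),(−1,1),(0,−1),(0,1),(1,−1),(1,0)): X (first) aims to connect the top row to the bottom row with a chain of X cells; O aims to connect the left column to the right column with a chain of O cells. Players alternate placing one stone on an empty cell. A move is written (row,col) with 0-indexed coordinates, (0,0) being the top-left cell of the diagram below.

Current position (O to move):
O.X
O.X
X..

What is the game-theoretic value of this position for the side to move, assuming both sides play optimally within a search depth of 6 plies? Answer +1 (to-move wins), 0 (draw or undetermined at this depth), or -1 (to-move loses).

[O.X/O.X/X..] O move#1: (0,1):-1/OOX/O.X/X..*, (1,1):-1/O.X/OOX/X.., (2,1):-1/O.X/O.X/XO., (2,2):-1/O.X/O.X/X.O
[OOX/O.X/X..] X move#2: (1,1):+1/OOX/OXX/X..*, (2,1):+1/OOX/O.X/XX., (2,2):+1/OOX/O.X/X.X
[OOX/OXX/X..] end (terminal -1, O#3); searched O.X/O.X/X.. to 6

value(O.X/O.X/X.., O) = -1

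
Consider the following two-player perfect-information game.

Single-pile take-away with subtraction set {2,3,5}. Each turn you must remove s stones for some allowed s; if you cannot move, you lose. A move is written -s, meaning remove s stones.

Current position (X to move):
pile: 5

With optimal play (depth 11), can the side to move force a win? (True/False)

ply 1, X at 5 | -2=-1→3; -3=-1→2; -5=+1→0*
ply 2: 0 is terminal -1 (O); from 5 depth 11

X winning at [5]: True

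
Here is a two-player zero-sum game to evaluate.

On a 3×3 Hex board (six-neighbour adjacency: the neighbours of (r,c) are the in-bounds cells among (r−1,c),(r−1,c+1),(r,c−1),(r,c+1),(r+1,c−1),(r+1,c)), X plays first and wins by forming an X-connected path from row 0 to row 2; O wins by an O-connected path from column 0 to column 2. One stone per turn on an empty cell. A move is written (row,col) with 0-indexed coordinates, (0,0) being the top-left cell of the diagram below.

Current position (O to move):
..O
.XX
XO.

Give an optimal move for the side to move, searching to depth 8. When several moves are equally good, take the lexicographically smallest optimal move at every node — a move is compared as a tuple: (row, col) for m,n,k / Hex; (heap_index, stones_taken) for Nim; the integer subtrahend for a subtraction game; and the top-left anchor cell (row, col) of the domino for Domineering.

p1 O@[..O/.XX/XO.]: (0,0)[O.O/.XX/XO.]-1 (0,1)[.OO/.XX/XO.]+1* (1,0)[..O/OXX/XO.]-1 (2,2)[..O/.XX/XOO]-1
p2 X@[.OO/.XX/XO.]: (0,0)[XOO/.XX/XO.]-1* (1,0)[.OO/XXX/XO.]-1 (2,2)[.OO/.XX/XOX]-1
p3 O@[XOO/.XX/XO.]: (1,0)[XOO/OXX/XO.]+1* (2,2)[XOO/.XX/XOO]-1
p4 X@[XOO/OXX/XO.] terminal -1; root [..O/.XX/XO.] d8

O's best at [..O/.XX/XO.]: (0,1)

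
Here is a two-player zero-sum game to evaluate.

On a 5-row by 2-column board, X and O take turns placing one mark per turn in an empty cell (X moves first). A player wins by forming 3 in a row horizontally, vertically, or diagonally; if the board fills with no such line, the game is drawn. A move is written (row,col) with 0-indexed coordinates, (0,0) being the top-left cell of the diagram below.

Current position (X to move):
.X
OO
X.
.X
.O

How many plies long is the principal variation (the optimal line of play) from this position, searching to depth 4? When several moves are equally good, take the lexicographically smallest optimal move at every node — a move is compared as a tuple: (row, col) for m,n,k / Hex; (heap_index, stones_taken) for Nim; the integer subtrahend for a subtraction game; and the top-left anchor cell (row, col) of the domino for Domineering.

PV length from [.X/OO/X./.X/.O]: 4 plies

p1 X@[.X/OO/X./.X/.O]: (0,0)[XX/OO/X./.X/.O]+0* (2,1)[.X/OO/XX/.X/.O]+0 (3,0)[.X/OO/X./XX/.O]+0 (4,0)[.X/OO/X./.X/XO]+0
p2 O@[XX/OO/X./.X/.O]: (2,1)[XX/OO/XO/.X/.O]+0* (3,0)[XX/OO/X./OX/.O]+0 (4,0)[XX/OO/X./.X/OO]+0
p3 X@[XX/OO/XO/.X/.O]: (3,0)[XX/OO/XO/XX/.O]+0* (4,0)[XX/OO/XO/.X/XO]+0
p4 O@[XX/OO/XO/XX/.O]: (4,0)[XX/OO/XO/XX/OO]+0*
p5 X@[XX/OO/XO/XX/OO] terminal +0; root [.X/OO/X./.X/.O] d4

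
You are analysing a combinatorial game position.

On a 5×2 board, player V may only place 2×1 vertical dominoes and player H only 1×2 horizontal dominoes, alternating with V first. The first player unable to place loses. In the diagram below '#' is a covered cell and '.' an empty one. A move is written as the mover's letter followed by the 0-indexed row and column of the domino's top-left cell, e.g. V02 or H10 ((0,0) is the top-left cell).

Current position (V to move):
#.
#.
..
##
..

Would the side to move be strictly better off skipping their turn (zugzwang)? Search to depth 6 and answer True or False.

p1 V@[#./#./../##/..]: V01[##/##/../##/..]-1* V11[#./##/.#/##/..]-1
p2 H@[##/##/../##/..]: H20[##/##/##/##/..]+1* H40[##/##/../##/##]+1
p3 V@[##/##/##/##/..] terminal -1; root [#./#./../##/..] d6
pass branch (H moves first from the same position):
  | p1 H@[#./#./../##/..]: H20[#./#./##/##/..]+1* H40[#./#./../##/##]-1
  | p2 V@[#./#./##/##/..]: V01[##/##/##/##/..]-1*
  | p3 H@[##/##/##/##/..]: H40[##/##/##/##/##]+1*
  | p4 V@[##/##/##/##/##] terminal -1; root [#./#./../##/..] d6
V moving scores -1; V passing scores -1

zugzwang(#./#./../##/.., V) = False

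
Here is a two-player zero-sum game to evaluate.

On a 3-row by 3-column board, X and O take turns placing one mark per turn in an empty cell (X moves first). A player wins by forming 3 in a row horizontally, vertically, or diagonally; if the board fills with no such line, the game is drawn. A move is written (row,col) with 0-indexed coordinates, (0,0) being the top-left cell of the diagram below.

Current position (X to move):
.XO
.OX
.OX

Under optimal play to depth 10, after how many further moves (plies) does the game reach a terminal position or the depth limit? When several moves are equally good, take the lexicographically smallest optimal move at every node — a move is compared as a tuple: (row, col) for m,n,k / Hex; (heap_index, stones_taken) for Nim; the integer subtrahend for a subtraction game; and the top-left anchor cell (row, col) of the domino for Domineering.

PV length from [.XO/.OX/.OX]: 3 plies

[.XO/.OX/.OX] X move#1: (0,0):-1/XXO/.OX/.OX, (1,0):-1/.XO/XOX/.OX, (2,0):+0/.XO/.OX/XOX*
[.XO/.OX/XOX] O move#2: (0,0):+0/OXO/.OX/XOX*, (1,0):+0/.XO/OOX/XOX
[OXO/.OX/XOX] X move#3: (1,0):+0/OXO/XOX/XOX*
[OXO/XOX/XOX] end (terminal +0, O#4); searched .XO/.OX/.OX to 10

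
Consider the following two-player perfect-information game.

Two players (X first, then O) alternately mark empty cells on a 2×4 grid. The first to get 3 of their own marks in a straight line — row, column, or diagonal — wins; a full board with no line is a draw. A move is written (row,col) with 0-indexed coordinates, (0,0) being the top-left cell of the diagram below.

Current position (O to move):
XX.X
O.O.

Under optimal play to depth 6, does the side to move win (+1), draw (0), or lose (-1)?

ply 1, O at XX.X/O.O. | (0,2)=+0→XXOX/O.O.; (1,1)=+1→XX.X/OOO.*; (1,3)=-1→XX.X/O.OO
ply 2: XX.X/OOO. is terminal -1 (X); from XX.X/O.O. depth 6

value(XX.X/O.O., O) = +1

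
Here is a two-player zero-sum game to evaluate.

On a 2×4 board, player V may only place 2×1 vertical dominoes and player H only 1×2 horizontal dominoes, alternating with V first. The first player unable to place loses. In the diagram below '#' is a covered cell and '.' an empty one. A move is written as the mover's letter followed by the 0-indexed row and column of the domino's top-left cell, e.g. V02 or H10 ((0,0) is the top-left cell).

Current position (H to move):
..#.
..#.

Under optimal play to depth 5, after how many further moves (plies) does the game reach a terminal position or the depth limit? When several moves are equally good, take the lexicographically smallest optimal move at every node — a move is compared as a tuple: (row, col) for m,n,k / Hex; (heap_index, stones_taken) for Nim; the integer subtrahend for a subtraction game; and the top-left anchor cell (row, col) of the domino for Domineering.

ply 1, H at ..#./..#. | H00=+1→###./..#.*; H10=+1→..#./###.
ply 2, V at ###./..#. | V03=-1→####/..##*
ply 3, H at ####/..## | H10=+1→####/####*
ply 4: ####/#### is terminal -1 (V); from ..#./..#. depth 5

PV length from [..#./..#.]: 3 plies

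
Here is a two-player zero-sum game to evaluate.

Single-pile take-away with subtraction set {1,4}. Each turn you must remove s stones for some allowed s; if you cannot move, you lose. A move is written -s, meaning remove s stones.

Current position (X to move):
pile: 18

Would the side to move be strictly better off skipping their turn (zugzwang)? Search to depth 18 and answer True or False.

ply 1, X at 18 | -1=+1→17*; -4=-1→14
ply 2, O at 17 | -1=-1→16*; -4=-1→13
ply 3, X at 16 | -1=+1→15*; -4=+1→12
ply 4, O at 15 | -1=-1→14*; -4=-1→11
ply 5, X at 14 | -1=-1→13; -4=+1→10*
ply 6, O at 10 | -1=-1→9*; -4=-1→6
ply 7, X at 9 | -1=-1→8; -4=+1→5*
ply 8, O at 5 | -1=-1→4*; -4=-1→1
ply 9, X at 4 | -1=-1→3; -4=+1→0*
ply 10: 0 is terminal -1 (O); from 18 depth 18
suppose X passes — search the same position with O to move:
pass> ply 1, O at 18 | -1=+1→17*; -4=-1→14
pass> ply 2, X at 17 | -1=-1→16*; -4=-1→13
pass> ply 3, O at 16 | -1=+1→15*; -4=+1→12
pass> ply 4, X at 15 | -1=-1→14*; -4=-1→11
pass> ply 5, O at 14 | -1=-1→13; -4=+1→10*
pass> ply 6, X at 10 | -1=-1→9*; -4=-1→6
pass> ply 7, O at 9 | -1=-1→8; -4=+1→5*
pass> ply 8, X at 5 | -1=-1→4*; -4=-1→1
pass> ply 9, O at 4 | -1=-1→3; -4=+1→0*
pass> ply 10: 0 is terminal -1 (X); from 18 depth 18
for X: play +1, pass -1

zugzwang(18, X) = False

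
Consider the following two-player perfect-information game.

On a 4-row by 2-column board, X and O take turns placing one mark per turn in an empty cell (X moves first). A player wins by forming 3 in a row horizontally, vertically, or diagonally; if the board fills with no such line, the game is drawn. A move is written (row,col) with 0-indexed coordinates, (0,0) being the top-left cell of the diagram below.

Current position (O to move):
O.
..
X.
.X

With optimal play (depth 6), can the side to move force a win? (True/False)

O winning at [O./../X./.X]: False

ply 1, O at O./../X./.X | (0,1)=+0→OO/../X./.X*; (1,0)=+0→O./O./X./.X; (1,1)=+0→O./.O/X./.X; (2,1)=+0→O./../XO/.X; (3,0)=+0→O./../X./OX
ply 2, X at OO/../X./.X | (1,0)=+0→OO/X./X./.X*; (1,1)=+0→OO/.X/X./.X; (2,1)=+0→OO/../XX/.X; (3,0)=+0→OO/../X./XX
ply 3, O at OO/X./X./.X | (1,1)=-1→OO/XO/X./.X; (2,1)=-1→OO/X./XO/.X; (3,0)=+0→OO/X./X./OX*
ply 4, X at OO/X./X./OX | (1,1)=+0→OO/XX/X./OX*; (2,1)=+0→OO/X./XX/OX
ply 5, O at OO/XX/X./OX | (2,1)=+0→OO/XX/XO/OX*
ply 6: OO/XX/XO/OX is terminal +0 (X); from O./../X./.X depth 6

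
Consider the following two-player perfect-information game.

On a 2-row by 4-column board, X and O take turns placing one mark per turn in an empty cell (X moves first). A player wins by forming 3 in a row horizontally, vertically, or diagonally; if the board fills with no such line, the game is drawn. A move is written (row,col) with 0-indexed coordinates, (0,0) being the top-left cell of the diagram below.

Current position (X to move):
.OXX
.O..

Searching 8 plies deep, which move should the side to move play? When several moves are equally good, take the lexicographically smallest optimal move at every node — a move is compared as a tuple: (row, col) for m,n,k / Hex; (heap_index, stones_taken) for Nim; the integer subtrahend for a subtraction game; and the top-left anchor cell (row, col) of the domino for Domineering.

ply 1, X at .OXX/.O.. | (0,0)=-1→XOXX/.O..; (1,0)=+0→.OXX/XO..*; (1,2)=+0→.OXX/.OX.; (1,3)=+0→.OXX/.O.X
ply 2, O at .OXX/XO.. | (0,0)=+0→OOXX/XO..*; (1,2)=+0→.OXX/XOO.; (1,3)=+0→.OXX/XO.O
ply 3, X at OOXX/XO.. | (1,2)=+0→OOXX/XOX.*; (1,3)=+0→OOXX/XO.X
ply 4, O at OOXX/XOX. | (1,3)=+0→OOXX/XOXO*
ply 5: OOXX/XOXO is terminal +0 (X); from .OXX/.O.. depth 8

X's best at [.OXX/.O..]: (1,0)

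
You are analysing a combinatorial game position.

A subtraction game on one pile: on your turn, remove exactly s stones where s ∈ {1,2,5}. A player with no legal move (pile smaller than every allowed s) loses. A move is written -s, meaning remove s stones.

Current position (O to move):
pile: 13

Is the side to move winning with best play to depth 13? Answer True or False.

O winning at [13]: True

p1 O@[13]: -1[12]+1* -2[11]-1 -5[8]-1
p2 X@[12]: -1[11]-1* -2[10]-1 -5[7]-1
p3 O@[11]: -1[10]-1 -2[9]+1* -5[6]+1
p4 X@[9]: -1[8]-1* -2[7]-1 -5[4]-1
p5 O@[8]: -1[7]-1 -2[6]+1* -5[3]+1
p6 X@[6]: -1[5]-1* -2[4]-1 -5[1]-1
p7 O@[5]: -1[4]-1 -2[3]+1* -5[0]+1
p8 X@[3]: -1[2]-1* -2[1]-1
p9 O@[2]: -1[1]-1 -2[0]+1*
p10 X@[0] terminal -1; root [13] d13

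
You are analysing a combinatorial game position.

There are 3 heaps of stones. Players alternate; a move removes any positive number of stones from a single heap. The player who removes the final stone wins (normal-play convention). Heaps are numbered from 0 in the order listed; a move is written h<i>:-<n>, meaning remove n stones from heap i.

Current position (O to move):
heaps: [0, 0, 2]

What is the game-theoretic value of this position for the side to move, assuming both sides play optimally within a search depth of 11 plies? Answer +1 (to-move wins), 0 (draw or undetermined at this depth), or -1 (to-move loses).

value((0,0,2), O) = +1

p1 O@[(0,0,2)]: h2:-1[(0,0,1)]-1 h2:-2[(0,0,0)]+1*
p2 X@[(0,0,0)] terminal -1; root [(0,0,2)] d11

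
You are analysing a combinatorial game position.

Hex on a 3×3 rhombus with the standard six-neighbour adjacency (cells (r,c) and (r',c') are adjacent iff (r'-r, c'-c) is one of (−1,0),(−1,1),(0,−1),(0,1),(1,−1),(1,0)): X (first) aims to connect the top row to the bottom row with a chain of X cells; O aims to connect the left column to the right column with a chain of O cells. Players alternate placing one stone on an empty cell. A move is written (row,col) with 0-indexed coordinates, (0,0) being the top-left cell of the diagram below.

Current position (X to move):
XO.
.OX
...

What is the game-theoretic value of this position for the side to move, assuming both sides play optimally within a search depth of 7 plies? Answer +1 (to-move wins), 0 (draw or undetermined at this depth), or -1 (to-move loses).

value(XO./.OX/..., X) = +1

[XO./.OX/...] X move#1: (0,2):+1/XOX/.OX/...*, (1,0):+1/XO./XOX/..., (2,0):+1/XO./.OX/X.., (2,1):-1/XO./.OX/.X., (2,2):-1/XO./.OX/..X
[XOX/.OX/...] O move#2: (1,0):-1/XOX/OOX/...*, (2,0):-1/XOX/.OX/O.., (2,1):-1/XOX/.OX/.O., (2,2):-1/XOX/.OX/..O
[XOX/OOX/...] X move#3: (2,0):+1/XOX/OOX/X..*, (2,1):+1/XOX/OOX/.X., (2,2):+1/XOX/OOX/..X
[XOX/OOX/X..] O move#4: (2,1):-1/XOX/OOX/XO.*, (2,2):-1/XOX/OOX/X.O
[XOX/OOX/XO.] X move#5: (2,2):+1/XOX/OOX/XOX*
[XOX/OOX/XOX] end (terminal -1, O#6); searched XO./.OX/... to 7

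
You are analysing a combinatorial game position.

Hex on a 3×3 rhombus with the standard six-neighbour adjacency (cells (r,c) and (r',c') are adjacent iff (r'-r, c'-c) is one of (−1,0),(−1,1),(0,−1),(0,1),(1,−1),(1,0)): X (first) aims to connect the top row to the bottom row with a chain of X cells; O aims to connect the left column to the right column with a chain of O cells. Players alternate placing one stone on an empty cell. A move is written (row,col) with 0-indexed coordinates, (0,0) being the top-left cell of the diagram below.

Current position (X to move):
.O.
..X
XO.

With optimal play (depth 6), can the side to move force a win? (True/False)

p1 X@[.O./..X/XO.]: (0,0)[XO./..X/XO.]+1* (0,2)[.OX/..X/XO.]+1 (1,0)[.O./X.X/XO.]+1 (1,1)[.O./.XX/XO.]-1 (2,2)[.O./..X/XOX]-1
p2 O@[XO./..X/XO.]: (0,2)[XOO/..X/XO.]-1* (1,0)[XO./O.X/XO.]-1 (1,1)[XO./.OX/XO.]-1 (2,2)[XO./..X/XOO]-1
p3 X@[XOO/..X/XO.]: (1,0)[XOO/X.X/XO.]+1* (1,1)[XOO/.XX/XO.]-1 (2,2)[XOO/..X/XOX]-1
p4 O@[XOO/X.X/XO.] terminal -1; root [.O./..X/XO.] d6

X winning at [.O./..X/XO.]: True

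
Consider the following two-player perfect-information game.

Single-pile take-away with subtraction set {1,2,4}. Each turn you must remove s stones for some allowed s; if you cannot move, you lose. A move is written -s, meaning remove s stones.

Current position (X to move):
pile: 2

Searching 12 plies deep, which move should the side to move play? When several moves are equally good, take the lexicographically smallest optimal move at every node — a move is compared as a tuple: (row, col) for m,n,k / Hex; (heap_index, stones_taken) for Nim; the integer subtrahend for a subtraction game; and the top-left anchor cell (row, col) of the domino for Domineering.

ply 1, X at 2 | -1=-1→1; -2=+1→0*
ply 2: 0 is terminal -1 (O); from 2 depth 12

X's best at [2]: -2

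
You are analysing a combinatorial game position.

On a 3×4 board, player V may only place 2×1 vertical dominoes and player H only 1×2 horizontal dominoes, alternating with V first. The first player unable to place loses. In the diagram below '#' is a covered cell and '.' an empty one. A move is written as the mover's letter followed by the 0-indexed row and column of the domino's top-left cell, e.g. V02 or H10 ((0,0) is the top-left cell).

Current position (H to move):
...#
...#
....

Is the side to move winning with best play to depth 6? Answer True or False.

ply 1, H at ...#/...#/.... | H00=-1→##.#/...#/....; H01=-1→.###/...#/....; H10=+1→...#/##.#/....*; H11=+1→...#/.###/....; H20=-1→...#/...#/##..; H21=-1→...#/...#/.##.; H22=-1→...#/...#/..##
ply 2, V at ...#/##.#/.... | V02=-1→..##/####/....*; V12=-1→...#/####/..#.
ply 3, H at ..##/####/.... | H00=+1→####/####/....*; H20=+1→..##/####/##..; H21=+1→..##/####/.##.; H22=+1→..##/####/..##
ply 4: ####/####/.... is terminal -1 (V); from ...#/...#/.... depth 6

H winning at [...#/...#/....]: True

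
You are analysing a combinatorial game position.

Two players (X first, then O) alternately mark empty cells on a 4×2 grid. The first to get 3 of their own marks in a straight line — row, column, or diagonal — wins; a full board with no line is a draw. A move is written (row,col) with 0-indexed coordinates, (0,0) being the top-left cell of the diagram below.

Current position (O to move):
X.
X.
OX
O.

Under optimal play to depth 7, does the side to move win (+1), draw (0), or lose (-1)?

value(X./X./OX/O., O) = 0

ply 1, O at X./X./OX/O. | (0,1)=+0→XO/X./OX/O.*; (1,1)=+0→X./XO/OX/O.; (3,1)=+0→X./X./OX/OO
ply 2, X at XO/X./OX/O. | (1,1)=+0→XO/XX/OX/O.*; (3,1)=+0→XO/X./OX/OX
ply 3, O at XO/XX/OX/O. | (3,1)=+0→XO/XX/OX/OO*
ply 4: XO/XX/OX/OO is terminal +0 (X); from X./X./OX/O. depth 7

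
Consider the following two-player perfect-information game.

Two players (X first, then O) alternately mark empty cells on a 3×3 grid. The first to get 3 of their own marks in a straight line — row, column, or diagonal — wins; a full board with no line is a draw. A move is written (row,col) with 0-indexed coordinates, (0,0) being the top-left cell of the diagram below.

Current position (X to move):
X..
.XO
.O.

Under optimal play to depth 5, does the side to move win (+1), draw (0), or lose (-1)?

value(X../.XO/.O., X) = +1

ply 1, X at X../.XO/.O. | (0,1)=+1→XX./.XO/.O.*; (0,2)=+1→X.X/.XO/.O.; (1,0)=+1→X../XXO/.O.; (2,0)=+1→X../.XO/XO.; (2,2)=+1→X../.XO/.OX
ply 2, O at XX./.XO/.O. | (0,2)=-1→XXO/.XO/.O.*; (1,0)=-1→XX./OXO/.O.; (2,0)=-1→XX./.XO/OO.; (2,2)=-1→XX./.XO/.OO
ply 3, X at XXO/.XO/.O. | (1,0)=-1→XXO/XXO/.O.; (2,0)=-1→XXO/.XO/XO.; (2,2)=+1→XXO/.XO/.OX*
ply 4: XXO/.XO/.OX is terminal -1 (O); from X../.XO/.O. depth 5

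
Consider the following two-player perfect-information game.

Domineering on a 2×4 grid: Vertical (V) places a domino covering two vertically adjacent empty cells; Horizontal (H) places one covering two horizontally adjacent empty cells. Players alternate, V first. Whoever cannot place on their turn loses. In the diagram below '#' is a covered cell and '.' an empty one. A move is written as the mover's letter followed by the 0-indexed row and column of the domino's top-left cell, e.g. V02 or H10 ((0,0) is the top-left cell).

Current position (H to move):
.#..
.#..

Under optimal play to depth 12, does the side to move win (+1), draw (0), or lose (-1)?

[.#../.#..] H move#1: H02:+1/.###/.#..*, H12:+1/.#../.###
[.###/.#..] V move#2: V00:-1/####/##..*
[####/##..] H move#3: H12:+1/####/####*
[####/####] end (terminal -1, V#4); searched .#../.#.. to 12

value(.#../.#.., H) = +1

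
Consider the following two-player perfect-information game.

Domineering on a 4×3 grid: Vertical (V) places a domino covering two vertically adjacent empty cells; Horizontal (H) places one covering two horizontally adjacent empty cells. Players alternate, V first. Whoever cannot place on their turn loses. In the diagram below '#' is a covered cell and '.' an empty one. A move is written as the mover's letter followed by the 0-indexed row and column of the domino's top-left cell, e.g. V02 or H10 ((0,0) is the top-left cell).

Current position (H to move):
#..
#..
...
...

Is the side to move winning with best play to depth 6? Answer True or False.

H winning at [#../#../.../...]: False

p1 H@[#../#../.../...]: H01[###/#../.../...]-1* H11[#../###/.../...]-1 H20[#../#../##./...]-1 H21[#../#../.##/...]-1 H30[#../#../.../##.]-1 H31[#../#../.../.##]-1
p2 V@[###/#../.../...]: V11[###/##./.#./...]+1* V12[###/#.#/..#/...]-1 V20[###/#../#../#..]-1 V21[###/#../.#./.#.]+1 V22[###/#../..#/..#]-1
p3 H@[###/##./.#./...]: H30[###/##./.#./##.]-1* H31[###/##./.#./.##]-1
p4 V@[###/##./.#./##.]: V12[###/###/.##/##.]+1* V22[###/##./.##/###]+1
p5 H@[###/###/.##/##.] terminal -1; root [#../#../.../...] d6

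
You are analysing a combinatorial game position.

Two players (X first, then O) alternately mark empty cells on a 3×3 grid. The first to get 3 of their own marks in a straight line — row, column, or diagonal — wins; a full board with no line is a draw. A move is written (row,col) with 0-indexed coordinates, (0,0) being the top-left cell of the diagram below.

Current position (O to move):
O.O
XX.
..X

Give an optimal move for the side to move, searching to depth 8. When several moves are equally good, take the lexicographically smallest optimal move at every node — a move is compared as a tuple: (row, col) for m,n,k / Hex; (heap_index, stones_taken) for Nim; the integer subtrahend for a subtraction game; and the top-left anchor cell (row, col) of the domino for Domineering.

p1 O@[O.O/XX./..X]: (0,1)[OOO/XX./..X]+1* (1,2)[O.O/XXO/..X]+0 (2,0)[O.O/XX./O.X]-1 (2,1)[O.O/XX./.OX]-1
p2 X@[OOO/XX./..X] terminal -1; root [O.O/XX./..X] d8

O's best at [O.O/XX./..X]: (0,1)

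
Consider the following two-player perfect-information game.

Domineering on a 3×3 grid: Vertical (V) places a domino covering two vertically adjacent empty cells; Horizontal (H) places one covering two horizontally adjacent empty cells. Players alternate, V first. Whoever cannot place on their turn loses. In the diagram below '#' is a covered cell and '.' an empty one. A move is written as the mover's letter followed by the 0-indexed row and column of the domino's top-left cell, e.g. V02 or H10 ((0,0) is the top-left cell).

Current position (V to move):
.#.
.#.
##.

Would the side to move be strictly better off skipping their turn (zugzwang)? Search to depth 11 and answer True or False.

zugzwang(.#./.#./##., V) = False

p1 V@[.#./.#./##.]: V00[##./##./##.]+1* V02[.##/.##/##.]+1 V12[.#./.##/###]+1
p2 H@[##./##./##.] terminal -1; root [.#./.#./##.] d11
suppose V passes — search the same position with H to move:
pass> p1 H@[.#./.#./##.] terminal -1; root [.#./.#./##.] d11
for V: play +1, pass +1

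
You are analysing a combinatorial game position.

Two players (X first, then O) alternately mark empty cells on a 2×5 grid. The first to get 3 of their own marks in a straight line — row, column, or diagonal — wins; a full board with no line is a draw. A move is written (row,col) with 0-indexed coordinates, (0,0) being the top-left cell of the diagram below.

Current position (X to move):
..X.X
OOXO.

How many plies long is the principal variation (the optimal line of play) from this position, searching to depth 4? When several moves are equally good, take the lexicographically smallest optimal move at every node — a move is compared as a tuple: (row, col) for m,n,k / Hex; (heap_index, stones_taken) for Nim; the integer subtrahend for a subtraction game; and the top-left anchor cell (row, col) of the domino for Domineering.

p1 X@[..X.X/OOXO.]: (0,0)[X.X.X/OOXO.]+1* (0,1)[.XX.X/OOXO.]+1 (0,3)[..XXX/OOXO.]+1 (1,4)[..X.X/OOXOX]+0
p2 O@[X.X.X/OOXO.]: (0,1)[XOX.X/OOXO.]-1* (0,3)[X.XOX/OOXO.]-1 (1,4)[X.X.X/OOXOO]-1
p3 X@[XOX.X/OOXO.]: (0,3)[XOXXX/OOXO.]+1* (1,4)[XOX.X/OOXOX]+0
p4 O@[XOXXX/OOXO.] terminal -1; root [..X.X/OOXO.] d4

PV length from [..X.X/OOXO.]: 3 plies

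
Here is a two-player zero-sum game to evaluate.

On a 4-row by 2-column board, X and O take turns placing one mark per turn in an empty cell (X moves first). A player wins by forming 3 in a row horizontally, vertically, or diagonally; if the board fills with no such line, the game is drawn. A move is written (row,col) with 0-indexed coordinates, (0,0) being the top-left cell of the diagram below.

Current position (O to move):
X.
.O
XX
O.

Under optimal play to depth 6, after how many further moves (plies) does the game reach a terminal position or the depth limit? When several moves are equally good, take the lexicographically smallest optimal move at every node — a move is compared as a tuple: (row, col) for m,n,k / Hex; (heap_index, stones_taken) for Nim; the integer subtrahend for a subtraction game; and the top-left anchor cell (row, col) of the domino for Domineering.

[X./.O/XX/O.] O move#1: (0,1):-1/XO/.O/XX/O., (1,0):+0/X./OO/XX/O.*, (3,1):-1/X./.O/XX/OO
[X./OO/XX/O.] X move#2: (0,1):+0/XX/OO/XX/O.*, (3,1):+0/X./OO/XX/OX
[XX/OO/XX/O.] O move#3: (3,1):+0/XX/OO/XX/OO*
[XX/OO/XX/OO] end (terminal +0, X#4); searched X./.O/XX/O. to 6

PV length from [X./.O/XX/O.]: 3 plies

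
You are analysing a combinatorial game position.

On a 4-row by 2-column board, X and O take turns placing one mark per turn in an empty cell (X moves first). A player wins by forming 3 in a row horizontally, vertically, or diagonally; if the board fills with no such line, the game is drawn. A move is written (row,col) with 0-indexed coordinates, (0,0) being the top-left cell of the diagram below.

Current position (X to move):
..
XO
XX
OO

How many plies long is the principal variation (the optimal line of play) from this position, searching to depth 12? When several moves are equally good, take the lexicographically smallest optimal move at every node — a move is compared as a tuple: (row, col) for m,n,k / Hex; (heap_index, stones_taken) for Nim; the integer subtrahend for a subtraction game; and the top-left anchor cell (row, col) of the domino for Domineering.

PV length from [../XO/XX/OO]: 1 ply

[../XO/XX/OO] X move#1: (0,0):+1/X./XO/XX/OO*, (0,1):+0/.X/XO/XX/OO
[X./XO/XX/OO] end (terminal -1, O#2); searched ../XO/XX/OO to 12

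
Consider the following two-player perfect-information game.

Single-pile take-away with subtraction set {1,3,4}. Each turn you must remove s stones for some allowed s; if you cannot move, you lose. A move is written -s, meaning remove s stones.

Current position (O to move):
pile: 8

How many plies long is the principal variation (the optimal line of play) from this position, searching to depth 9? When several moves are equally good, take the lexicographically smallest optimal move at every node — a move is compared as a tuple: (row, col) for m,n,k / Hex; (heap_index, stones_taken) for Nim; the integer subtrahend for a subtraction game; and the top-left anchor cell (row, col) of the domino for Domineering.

PV length from [8]: 5 plies

[8] O move#1: -1:+1/7*, -3:-1/5, -4:-1/4
[7] X move#2: -1:-1/6*, -3:-1/4, -4:-1/3
[6] O move#3: -1:-1/5, -3:-1/3, -4:+1/2*
[2] X move#4: -1:-1/1*
[1] O move#5: -1:+1/0*
[0] end (terminal -1, X#6); searched 8 to 9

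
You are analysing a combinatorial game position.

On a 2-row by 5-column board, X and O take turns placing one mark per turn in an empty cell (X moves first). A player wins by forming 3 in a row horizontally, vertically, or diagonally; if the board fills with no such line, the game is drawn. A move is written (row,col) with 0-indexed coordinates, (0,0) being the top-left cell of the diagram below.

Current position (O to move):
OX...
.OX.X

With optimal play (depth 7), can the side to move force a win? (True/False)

O winning at [OX.../.OX.X]: False

p1 O@[OX.../.OX.X]: (0,2)[OXO../.OX.X]-1 (0,3)[OX.O./.OX.X]-1 (0,4)[OX..O/.OX.X]-1 (1,0)[OX.../OOX.X]-1 (1,3)[OX.../.OXOX]+0*
p2 X@[OX.../.OXOX]: (0,2)[OXX../.OXOX]+0* (0,3)[OX.X./.OXOX]+0 (0,4)[OX..X/.OXOX]+0 (1,0)[OX.../XOXOX]+0
p3 O@[OXX../.OXOX]: (0,3)[OXXO./.OXOX]+0* (0,4)[OXX.O/.OXOX]-1 (1,0)[OXX../OOXOX]-1
p4 X@[OXXO./.OXOX]: (0,4)[OXXOX/.OXOX]+0* (1,0)[OXXO./XOXOX]+0
p5 O@[OXXOX/.OXOX]: (1,0)[OXXOX/OOXOX]+0*
p6 X@[OXXOX/OOXOX] terminal +0; root [OX.../.OX.X] d7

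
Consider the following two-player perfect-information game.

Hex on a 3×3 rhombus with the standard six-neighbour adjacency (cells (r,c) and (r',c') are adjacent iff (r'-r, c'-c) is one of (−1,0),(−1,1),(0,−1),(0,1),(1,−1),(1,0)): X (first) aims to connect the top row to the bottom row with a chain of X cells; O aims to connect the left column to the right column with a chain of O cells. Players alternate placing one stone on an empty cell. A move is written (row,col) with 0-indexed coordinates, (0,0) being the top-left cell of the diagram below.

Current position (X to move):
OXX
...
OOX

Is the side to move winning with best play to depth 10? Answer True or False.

X winning at [OXX/.../OOX]: True

p1 X@[OXX/.../OOX]: (1,0)[OXX/X../OOX]-1 (1,1)[OXX/.X./OOX]-1 (1,2)[OXX/..X/OOX]+1*
p2 O@[OXX/..X/OOX] terminal -1; root [OXX/.../OOX] d10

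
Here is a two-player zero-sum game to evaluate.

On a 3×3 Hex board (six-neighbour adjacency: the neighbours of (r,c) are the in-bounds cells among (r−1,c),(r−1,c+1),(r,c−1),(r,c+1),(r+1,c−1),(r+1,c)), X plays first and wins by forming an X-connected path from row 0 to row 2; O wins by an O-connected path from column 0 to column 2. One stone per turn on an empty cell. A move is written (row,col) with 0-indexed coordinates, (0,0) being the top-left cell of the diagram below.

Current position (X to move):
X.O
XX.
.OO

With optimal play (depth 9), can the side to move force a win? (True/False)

X winning at [X.O/XX./.OO]: True

p1 X@[X.O/XX./.OO]: (0,1)[XXO/XX./.OO]-1 (1,2)[X.O/XXX/.OO]-1 (2,0)[X.O/XX./XOO]+1*
p2 O@[X.O/XX./XOO] terminal -1; root [X.O/XX./.OO] d9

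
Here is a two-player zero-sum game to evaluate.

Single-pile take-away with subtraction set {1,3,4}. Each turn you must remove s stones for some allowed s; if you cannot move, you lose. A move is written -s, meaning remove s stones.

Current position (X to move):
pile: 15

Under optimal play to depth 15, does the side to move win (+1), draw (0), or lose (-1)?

value(15, X) = +1

ply 1, X at 15 | -1=+1→14*; -3=-1→12; -4=-1→11
ply 2, O at 14 | -1=-1→13*; -3=-1→11; -4=-1→10
ply 3, X at 13 | -1=-1→12; -3=-1→10; -4=+1→9*
ply 4, O at 9 | -1=-1→8*; -3=-1→6; -4=-1→5
ply 5, X at 8 | -1=+1→7*; -3=-1→5; -4=-1→4
ply 6, O at 7 | -1=-1→6*; -3=-1→4; -4=-1→3
ply 7, X at 6 | -1=-1→5; -3=-1→3; -4=+1→2*
ply 8, O at 2 | -1=-1→1*
ply 9, X at 1 | -1=+1→0*
ply 10: 0 is terminal -1 (O); from 15 depth 15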